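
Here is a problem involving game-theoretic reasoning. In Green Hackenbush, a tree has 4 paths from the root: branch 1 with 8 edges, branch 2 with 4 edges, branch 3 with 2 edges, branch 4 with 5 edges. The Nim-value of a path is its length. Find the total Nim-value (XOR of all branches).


The tree has 4 branches from the ground vertex.
In Green Hackenbush, the Nim-value of a simple path of length k is k.
Branch 1: length 8, Nim-value = 8
Branch 2: length 4, Nim-value = 4
Branch 3: length 2, Nim-value = 2
Branch 4: length 5, Nim-value = 5
Total Nim-value = XOR of all branch values:
0 XOR 8 = 8
8 XOR 4 = 12
12 XOR 2 = 14
14 XOR 5 = 11
Nim-value of the tree = 11

11


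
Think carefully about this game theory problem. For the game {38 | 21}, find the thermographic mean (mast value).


Game = {38 | 21}, a switch {a | b} with numbers a > b.
Its thermograph has left wall a - t and right wall b + t, which meet at t = (a - b)/2, where both equal (a + b)/2. So the mast (mean value) is at (a + b)/2.
Mean = (38 + (21))/2 = 59/2 = 59/2

59/2


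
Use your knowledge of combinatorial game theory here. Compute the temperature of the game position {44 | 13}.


The game is {44 | 13}, a switch {a | b} with numbers a > b.
Cooling {a | b} by t gives {a - t | b + t}, which stops being hot when a - t = b + t, i.e. at t = (a - b)/2. So the temperature of a switch is (a - b)/2.
Temperature = (Left option - Right option) / 2
= (44 - (13)) / 2
= 31 / 2
= 31/2

31/2


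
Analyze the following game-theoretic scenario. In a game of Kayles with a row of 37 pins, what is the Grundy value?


Kayles: a move removes 1 or 2 adjacent pins from a contiguous row.
Removing pins from a row of k leaves two independent rows (a, b) with a + b = k - 1 (one pin) or a + b = k - 2 (two pins); an end removal gives a = 0.
By Sprague-Grundy, G(k) = mex{ G(a) XOR G(b) } over all these splits. G(0) = 0.
G(1): splits (0,0):0^0=0 -> mex({0}) = 1
G(2): splits (0,1):0^1=1 (0,0):0^0=0 -> mex({0, 1}) = 2
G(3): splits (0,2):0^2=2 (1,1):1^1=0 (0,1):0^1=1 -> mex({0, 1, 2}) = 3
G(4): splits (0,3):0^3=3 (1,2):1^2=3 (0,2):0^2=2 (1,1):1^1=0 -> mex({0, 2, 3}) = 1
G(5): splits (0,4):0^1=1 (1,3):1^3=2 (2,2):2^2=0 (0,3):0^3=3 (1,2):1^2=3 -> mex({0, 1, 2, 3}) = 4
G(6) = mex({0, 1, 2, 4}) = 3
G(7) = mex({0, 1, 3, 4, 5}) = 2
G(8) = mex({0, 2, 3, 5, 6}) = 1
G(9) = mex({0, 1, 2, 3, 6, 7}) = 4
G(10) = mex({0, 1, 3, 4, 5, 7}) = 2
G(11) = mex({0, 1, 2, 3, 4, 5}) = 6
G(12) = mex({0, 1, 2, 3, 5, 6, 7}) = 4
G(13) = mex({0, 2, 3, 4, 6, 7}) = 1
G(14) = mex({0, 1, 4, 5, 6, 7}) = 2
G(15) = mex({0, 1, 2, 3, 4, 5, 6}) = 7
G(16) = mex({0, 2, 3, 5, 6, 7}) = 1
G(17) = mex({0, 1, 2, 3, 5, 6, 7}) = 4
G(18) = mex({0, 1, 2, 4, 5, 6}) = 3
G(19) = mex({0, 1, 3, 4, 5, 7}) = 2
G(20) = mex({0, 2, 3, 4, 5, 6, 7}) = 1
G(21) = mex({0, 1, 2, 3, 5, 6, 7}) = 4
G(22) = mex({0, 1, 2, 3, 4, 5, 7}) = 6
G(23) = mex({0, 1, 2, 3, 4, 5, 6}) = 7
G(24) = mex({0, 1, 2, 3, 5, 6, 7}) = 4
G(25) = mex({0, 2, 3, 4, 6, 7}) = 1
G(26) = mex({0, 1, 3, 4, 5, 6, 7}) = 2
G(27) = mex({0, 1, 2, 3, 4, 5, 6, 7}) = 8
G(28) = mex({0, 1, 2, 3, 4, 6, 7, 8}) = 5
G(29) = mex({0, 1, 2, 3, 5, 6, 7, 8, 9}) = 4
G(30) = mex({0, 1, 2, 3, 4, 5, 6, 9, 10}) = 7
G(31) = mex({0, 1, 3, 4, 5, 7, 10, 11}) = 2
G(32) = mex({0, 2, 3, 4, 5, 6, 7, 9, 11}) = 1
G(33) = mex({0, 1, 2, 3, 4, 5, 6, 7, 9, 12}) = 8
G(34) = mex({0, 1, 2, 3, 4, 5, 7, 8, 11, 12}) = 6
G(35) = mex({0, 1, 2, 3, 4, 5, 6, 8, 9, 10, 11}) = 7
G(36) = mex({0, 1, 2, 3, 5, 6, 7, 9, 10}) = 4
G(37) = mex({0, 2, 3, 4, 6, 7, 9, 10, 11, 12}) = 1
Therefore G(37) = 1.

1


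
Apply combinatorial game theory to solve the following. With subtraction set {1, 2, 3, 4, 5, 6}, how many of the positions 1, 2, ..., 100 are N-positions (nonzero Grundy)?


Subtraction set S = {1, 2, 3, 4, 5, 6}, so G(n) = n mod 7.
G(n) = 0 when n is a multiple of 7.
Multiples of 7 in [1, 100]: 14
N-positions (nonzero Grundy) = 100 - 14 = 86

86


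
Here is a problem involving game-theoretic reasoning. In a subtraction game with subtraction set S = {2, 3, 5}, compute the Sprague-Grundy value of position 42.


The subtraction set is S = {2, 3, 5}.
G(k) = mex{ G(k - s) : s in S, s <= k }. We compute iteratively: G(0) = 0.
G(1) = mex({}) = 0
G(2) = mex({0}) = 1
G(3) = mex({0}) = 1
G(4) = mex({0, 1}) = 2
G(5) = mex({0, 1}) = 2
G(6) = mex({0, 1, 2}) = 3
G(7) = mex({1, 2}) = 0
G(8) = mex({1, 2, 3}) = 0
G(9) = mex({0, 2, 3}) = 1
G(10) = mex({0, 2}) = 1
G(11) = mex({0, 1, 3}) = 2
Observe that G(7)..G(11) = 0, 0, 1, 1, 2 repeats G(0)..G(4) = 0, 0, 1, 1, 2.
For k >= max(S) = 5, G(k) is determined by the previous 5 values G(k-5)..G(k-1); a window of 5 consecutive values has recurred shifted by 7, so by induction G(k + 7) = G(k) for all k >= 0: the sequence is periodic from the start with period 7.
One period: G(0..6) = 0, 0, 1, 1, 2, 2, 3.
42 mod 7 = 0, so G(42) = G(0) = 0.

0


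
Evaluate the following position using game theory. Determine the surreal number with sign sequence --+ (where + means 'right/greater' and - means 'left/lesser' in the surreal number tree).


Sign expansion: --+
Rule: track bounds (lo, hi), initially (-inf, +inf). On '+', the current value becomes lo and we move to the simplest number in (value, hi): value + 1 if hi = +inf, otherwise the midpoint (value + hi)/2. On '-', the current value becomes hi and we move to value - 1 if lo = -inf, otherwise the midpoint (lo + value)/2.
Start at 0.
Step 1: sign = -, move left. Bounds: (-inf, 0). Value = -1
Step 2: sign = -, move left. Bounds: (-inf, -1). Value = -2
Step 3: sign = +, move right. Bounds: (-2, -1). Value = -3/2
The surreal number with sign expansion --+ is -3/2.

-3/2


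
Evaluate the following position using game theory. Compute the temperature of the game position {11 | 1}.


The game is {11 | 1}, a switch {a | b} with numbers a > b.
Cooling {a | b} by t gives {a - t | b + t}, which stops being hot when a - t = b + t, i.e. at t = (a - b)/2. So the temperature of a switch is (a - b)/2.
Temperature = (Left option - Right option) / 2
= (11 - (1)) / 2
= 10 / 2
= 5

5


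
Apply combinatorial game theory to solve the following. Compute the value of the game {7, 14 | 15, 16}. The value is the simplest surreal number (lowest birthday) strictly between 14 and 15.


Left options: {7, 14}, max = 14
Right options: {15, 16}, min = 15
All options are numbers and max(Left) < min(Right), so by the simplicity theorem the value is the simplest (earliest-born) number strictly between 14 and 15.
No integer lies strictly between 14 and 15, so the value is the dyadic rational m/2^k in the interval with the smallest k (then m odd); search k = 1, 2, ...:
Denominator 2: 29/2 lies strictly between 14 and 15 -- found.
The simplest number in the interval is 29/2.
Game value = 29/2

29/2


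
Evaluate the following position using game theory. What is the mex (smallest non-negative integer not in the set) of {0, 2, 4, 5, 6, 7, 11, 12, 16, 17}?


Set = {0, 2, 4, 5, 6, 7, 11, 12, 16, 17}
0 is in the set.
1 is NOT in the set. This is the mex.
mex = 1

1


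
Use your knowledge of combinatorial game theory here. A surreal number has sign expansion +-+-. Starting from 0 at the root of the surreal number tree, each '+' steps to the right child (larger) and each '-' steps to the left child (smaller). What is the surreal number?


Sign expansion: +-+-
Rule: track bounds (lo, hi), initially (-inf, +inf). On '+', the current value becomes lo and we move to the simplest number in (value, hi): value + 1 if hi = +inf, otherwise the midpoint (value + hi)/2. On '-', the current value becomes hi and we move to value - 1 if lo = -inf, otherwise the midpoint (lo + value)/2.
Start at 0.
Step 1: sign = +, move right. Bounds: (0, +inf). Value = 1
Step 2: sign = -, move left. Bounds: (0, 1). Value = 1/2
Step 3: sign = +, move right. Bounds: (1/2, 1). Value = 3/4
Step 4: sign = -, move left. Bounds: (1/2, 3/4). Value = 5/8
The surreal number with sign expansion +-+- is 5/8.

5/8


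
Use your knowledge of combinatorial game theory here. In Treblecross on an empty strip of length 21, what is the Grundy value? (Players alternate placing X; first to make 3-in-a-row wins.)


Treblecross: place X on empty cells; 3-in-a-row wins.
Playing within two cells of an existing X lets the opponent win at once, so sensible play treats the cells i-2..i+2 around each X as dead. The player left with no safe cell loses, so this is a normal-play take-away game on strips of safe cells.
Placing X at cell i (0-indexed) of a strip of k safe cells leaves independent strips of sizes max(0, i-2) and max(0, k-i-3). Hence G(k) = mex{ G(max(0,i-2)) XOR G(max(0,k-i-3)) : 0 <= i < k }, with G(0) = 0.
G(1): splits (0,0):0^0=0 -> mex({0}) = 1
G(2): splits (0,0):0^0=0 -> mex({0}) = 1
G(3): splits (0,0):0^0=0 -> mex({0}) = 1
G(4): splits (0,1):0^1=1 (0,0):0^0=0 -> mex({0, 1}) = 2
G(5): splits (0,2):0^1=1 (0,1):0^1=1 (0,0):0^0=0 -> mex({0, 1}) = 2
G(6) = mex({1}) = 0
G(7) = mex({0, 1, 2}) = 3
G(8) = mex({0, 1, 2}) = 3
G(9) = mex({0, 2}) = 1
G(10) = mex({0, 2, 3}) = 1
G(11) = mex({0, 3}) = 1
G(12) = mex({1, 3}) = 0
G(13) = mex({0, 1, 2, 3}) = 4
G(14) = mex({0, 1, 2}) = 3
G(15) = mex({0, 1, 2}) = 3
G(16) = mex({0, 1, 2, 4}) = 3
G(17) = mex({0, 1, 3, 4}) = 2
G(18) = mex({0, 1, 3, 4}) = 2
G(19) = mex({0, 1, 3, 5}) = 2
G(20) = mex({0, 1, 2, 3, 5}) = 4
G(21) = mex({0, 1, 2, 3, 5}) = 4
Therefore G(21) = 4.

4


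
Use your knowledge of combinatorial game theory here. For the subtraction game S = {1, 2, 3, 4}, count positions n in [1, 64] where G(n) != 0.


Subtraction set S = {1, 2, 3, 4}, so G(n) = n mod 5.
G(n) = 0 when n is a multiple of 5.
Multiples of 5 in [1, 64]: 12
N-positions (nonzero Grundy) = 64 - 12 = 52

52


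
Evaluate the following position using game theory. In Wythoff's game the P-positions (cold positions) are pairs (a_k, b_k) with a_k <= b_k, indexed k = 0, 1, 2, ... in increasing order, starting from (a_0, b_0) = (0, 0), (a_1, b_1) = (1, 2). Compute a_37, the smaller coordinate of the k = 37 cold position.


By Wythoff's theorem, a_k = floor(k * phi) and b_k = floor(k * phi^2) = a_k + k, where phi = (1 + sqrt(5))/2 is the golden ratio.
phi = (1 + sqrt(5))/2 = 1.618034
k = 37
k * phi = 37 * 1.618034 = 59.867258
a_37 = floor(k * phi) = 59

59


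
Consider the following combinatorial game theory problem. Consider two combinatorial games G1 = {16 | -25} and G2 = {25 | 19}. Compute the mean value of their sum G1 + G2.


G1 = {16 | -25}, G2 = {25 | 19}
Each is a switch {a | b} with numbers a > b; its mean value is (a + b)/2, and mean value is additive over game sums: m(G1 + G2) = m(G1) + m(G2).
Mean of G1 = (16 + (-25))/2 = -9/2 = -9/2
Mean of G2 = (25 + (19))/2 = 44/2 = 22
Mean of G1 + G2 = -9/2 + 22 = 35/2

35/2


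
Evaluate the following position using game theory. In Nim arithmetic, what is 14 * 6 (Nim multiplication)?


Nim multiplication is bilinear over XOR: (u XOR v) * w = (u*w) XOR (v*w).
So we split each operand into its bit components and XOR the pairwise Nim products.
14 = 2 + 4 + 8 (as XOR of powers of 2).
6 = 2 + 4 (as XOR of powers of 2).
Using the standard Nim-product table on single bits:
  2*2 = 3,   2*4 = 8,   2*8 = 12,
  4*4 = 6,   4*8 = 11,  8*8 = 13,
and  1*x = x (identity), k*l = l*k (commutative).
Pairwise Nim products:
  2 * 2 = 3
  2 * 4 = 8
  4 * 2 = 8
  4 * 4 = 6
  8 * 2 = 12
  8 * 4 = 11
XOR them: 3 XOR 8 XOR 8 XOR 6 XOR 12 XOR 11 = 2.
Result: 14 * 6 = 2 (in Nim).

2


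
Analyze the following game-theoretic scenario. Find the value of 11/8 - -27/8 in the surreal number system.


x = 11/8, y = -27/8
Converting to common denominator: 8
x = 11/8, y = -27/8
x - y = 11/8 - -27/8 = 19/4

19/4


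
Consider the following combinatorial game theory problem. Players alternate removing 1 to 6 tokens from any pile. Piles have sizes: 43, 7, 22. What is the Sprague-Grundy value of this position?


Subtraction set: {1, 2, 3, 4, 5, 6}
For this subtraction set, G(n) = n mod 7 (period = max + 1 = 7).
Pile 1 (size 43): G(43) = 43 mod 7 = 1
Pile 2 (size 7): G(7) = 7 mod 7 = 0
Pile 3 (size 22): G(22) = 22 mod 7 = 1
Total Grundy value = XOR of all: 1 XOR 0 XOR 1 = 0

0


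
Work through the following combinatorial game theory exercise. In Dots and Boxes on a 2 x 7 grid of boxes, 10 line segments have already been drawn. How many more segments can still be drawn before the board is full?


Grid: 2 x 7 boxes, i.e. 3 rows and 8 columns of dots.
Horizontal edges: (rows + 1) * cols = 3 * 7 = 21
Vertical edges: rows * (cols + 1) = 2 * 8 = 16
Total edges: 21 + 16 = 37
Edges drawn: 10
Remaining: 37 - 10 = 27

27


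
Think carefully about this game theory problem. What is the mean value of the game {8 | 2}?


Game = {8 | 2}, a switch {a | b} with numbers a > b.
Its thermograph has left wall a - t and right wall b + t, which meet at t = (a - b)/2, where both equal (a + b)/2. So the mast (mean value) is at (a + b)/2.
Mean = (8 + (2))/2 = 10/2 = 5

5


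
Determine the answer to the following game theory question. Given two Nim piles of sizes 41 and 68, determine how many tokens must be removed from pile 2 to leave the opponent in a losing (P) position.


Piles: 41 and 68
Current XOR: 41 XOR 68 = 109 (non-zero, so this is an N-position).
To make the XOR zero, we need to find a move that balances the piles.
For pile 2 (size 68): target = 68 XOR 109 = 41
We reduce pile 2 from 68 to 41.
Tokens removed: 68 - 41 = 27
Verification: 41 XOR 41 = 0

27


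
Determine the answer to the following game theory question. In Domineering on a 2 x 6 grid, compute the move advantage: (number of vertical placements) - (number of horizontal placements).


Board is 2 x 6 (rows x cols).
Left (vertical) placements: (rows-1) * cols = 1 * 6 = 6
Right (horizontal) placements: rows * (cols-1) = 2 * 5 = 10
Advantage = Left - Right = 6 - 10 = -4

-4


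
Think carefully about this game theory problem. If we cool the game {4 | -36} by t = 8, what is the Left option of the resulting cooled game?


Original game: {4 | -36} (a switch {a | b} with a > b).
Cooling by t (for t below the temperature (a - b)/2 = 20) taxes each move by t: {a | b} cooled by t is {a - t | b + t}.
Cooling amount: t = 8
Cooled Left option: 4 - 8 = -4
Cooled Right option: -36 + 8 = -28
Cooled game: {-4 | -28}
Left option = -4

-4


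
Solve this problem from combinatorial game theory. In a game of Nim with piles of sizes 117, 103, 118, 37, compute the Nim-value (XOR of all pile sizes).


We need the XOR (exclusive or) of all pile sizes.
After XOR-ing pile 1 (size 117): 0 XOR 117 = 117
After XOR-ing pile 2 (size 103): 117 XOR 103 = 18
After XOR-ing pile 3 (size 118): 18 XOR 118 = 100
After XOR-ing pile 4 (size 37): 100 XOR 37 = 65
The Nim-value of this position is 65.

65


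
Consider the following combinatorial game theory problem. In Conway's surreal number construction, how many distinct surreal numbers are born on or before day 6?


Day 0: {|} = 0 is born. Count = 1.
Day n: the number of surreal numbers born by day n is 2^(n+1) - 1.
By day 0: 2^1 - 1 = 1
By day 1: 2^2 - 1 = 3
By day 2: 2^3 - 1 = 7
By day 3: 2^4 - 1 = 15
By day 4: 2^5 - 1 = 31
By day 5: 2^6 - 1 = 63
By day 6: 2^7 - 1 = 127
By day 6: 127 surreal numbers.

127


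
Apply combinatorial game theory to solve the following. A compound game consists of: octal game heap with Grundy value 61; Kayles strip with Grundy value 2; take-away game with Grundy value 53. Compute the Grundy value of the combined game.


By the Sprague-Grundy theorem, the Grundy value of a sum of games is the XOR of individual Grundy values.
octal game heap: Grundy value = 61. Running XOR: 0 XOR 61 = 61
Kayles strip: Grundy value = 2. Running XOR: 61 XOR 2 = 63
take-away game: Grundy value = 53. Running XOR: 63 XOR 53 = 10
The combined Grundy value is 10.

10


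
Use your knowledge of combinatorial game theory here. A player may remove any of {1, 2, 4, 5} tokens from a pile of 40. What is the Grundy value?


The subtraction set is S = {1, 2, 4, 5}.
G(k) = mex{ G(k - s) : s in S, s <= k }. We compute iteratively: G(0) = 0.
G(1) = mex({0}) = 1
G(2) = mex({0, 1}) = 2
G(3) = mex({1, 2}) = 0
G(4) = mex({0, 2}) = 1
G(5) = mex({0, 1}) = 2
G(6) = mex({1, 2}) = 0
G(7) = mex({0, 2}) = 1
Observe that G(3)..G(7) = 0, 1, 2, 0, 1 repeats G(0)..G(4) = 0, 1, 2, 0, 1.
For k >= max(S) = 5, G(k) is determined by the previous 5 values G(k-5)..G(k-1); a window of 5 consecutive values has recurred shifted by 3, so by induction G(k + 3) = G(k) for all k >= 0: the sequence is periodic from the start with period 3.
One period: G(0..2) = 0, 1, 2.
40 mod 3 = 1, so G(40) = G(1) = 1.

1


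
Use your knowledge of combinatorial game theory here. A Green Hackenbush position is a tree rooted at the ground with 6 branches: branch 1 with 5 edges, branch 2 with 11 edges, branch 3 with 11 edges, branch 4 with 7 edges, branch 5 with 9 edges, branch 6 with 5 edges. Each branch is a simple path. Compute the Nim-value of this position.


The tree has 6 branches from the ground vertex.
In Green Hackenbush, the Nim-value of a simple path of length k is k.
Branch 1: length 5, Nim-value = 5
Branch 2: length 11, Nim-value = 11
Branch 3: length 11, Nim-value = 11
Branch 4: length 7, Nim-value = 7
Branch 5: length 9, Nim-value = 9
Branch 6: length 5, Nim-value = 5
Total Nim-value = XOR of all branch values:
0 XOR 5 = 5
5 XOR 11 = 14
14 XOR 11 = 5
5 XOR 7 = 2
2 XOR 9 = 11
11 XOR 5 = 14
Nim-value of the tree = 14

14


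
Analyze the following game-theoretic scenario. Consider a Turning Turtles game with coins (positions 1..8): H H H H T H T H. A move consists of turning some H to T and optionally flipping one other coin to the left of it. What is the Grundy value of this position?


Coins: H H H H T H T H
Key fact: a single head at position k behaves exactly like a Nim heap of size k (turning it to T and optionally flipping a coin at j < k corresponds to moving the heap from k to j, or to 0), and heads combine as a disjunctive sum (two heads at the same place would cancel, matching j XOR j = 0). So the Nim-value is the XOR of the 1-indexed positions of the heads.
Face-up positions (1-indexed): [1, 2, 3, 4, 6, 8]
XOR 0 with 1: 0 XOR 1 = 1
XOR 1 with 2: 1 XOR 2 = 3
XOR 3 with 3: 3 XOR 3 = 0
XOR 0 with 4: 0 XOR 4 = 4
XOR 4 with 6: 4 XOR 6 = 2
XOR 2 with 8: 2 XOR 8 = 10
Nim-value = 10

10


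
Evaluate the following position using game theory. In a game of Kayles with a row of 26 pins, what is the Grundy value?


Kayles: a move removes 1 or 2 adjacent pins from a contiguous row.
Removing pins from a row of k leaves two independent rows (a, b) with a + b = k - 1 (one pin) or a + b = k - 2 (two pins); an end removal gives a = 0.
By Sprague-Grundy, G(k) = mex{ G(a) XOR G(b) } over all these splits. G(0) = 0.
G(1): splits (0,0):0^0=0 -> mex({0}) = 1
G(2): splits (0,1):0^1=1 (0,0):0^0=0 -> mex({0, 1}) = 2
G(3): splits (0,2):0^2=2 (1,1):1^1=0 (0,1):0^1=1 -> mex({0, 1, 2}) = 3
G(4): splits (0,3):0^3=3 (1,2):1^2=3 (0,2):0^2=2 (1,1):1^1=0 -> mex({0, 2, 3}) = 1
G(5): splits (0,4):0^1=1 (1,3):1^3=2 (2,2):2^2=0 (0,3):0^3=3 (1,2):1^2=3 -> mex({0, 1, 2, 3}) = 4
G(6) = mex({0, 1, 2, 4}) = 3
G(7) = mex({0, 1, 3, 4, 5}) = 2
G(8) = mex({0, 2, 3, 5, 6}) = 1
G(9) = mex({0, 1, 2, 3, 6, 7}) = 4
G(10) = mex({0, 1, 3, 4, 5, 7}) = 2
G(11) = mex({0, 1, 2, 3, 4, 5}) = 6
G(12) = mex({0, 1, 2, 3, 5, 6, 7}) = 4
G(13) = mex({0, 2, 3, 4, 6, 7}) = 1
G(14) = mex({0, 1, 4, 5, 6, 7}) = 2
G(15) = mex({0, 1, 2, 3, 4, 5, 6}) = 7
G(16) = mex({0, 2, 3, 5, 6, 7}) = 1
G(17) = mex({0, 1, 2, 3, 5, 6, 7}) = 4
G(18) = mex({0, 1, 2, 4, 5, 6}) = 3
G(19) = mex({0, 1, 3, 4, 5, 7}) = 2
G(20) = mex({0, 2, 3, 4, 5, 6, 7}) = 1
G(21) = mex({0, 1, 2, 3, 5, 6, 7}) = 4
G(22) = mex({0, 1, 2, 3, 4, 5, 7}) = 6
G(23) = mex({0, 1, 2, 3, 4, 5, 6}) = 7
G(24) = mex({0, 1, 2, 3, 5, 6, 7}) = 4
G(25) = mex({0, 2, 3, 4, 6, 7}) = 1
G(26) = mex({0, 1, 3, 4, 5, 6, 7}) = 2
Therefore G(26) = 2.

2


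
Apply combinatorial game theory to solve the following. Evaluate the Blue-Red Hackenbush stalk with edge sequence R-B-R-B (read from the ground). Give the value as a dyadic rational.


Edges (from ground): R-B-R-B
By Berlekamp's sign-expansion rule, a Blue-Red Hackenbush stalk has the value of the surreal number whose sign sequence is the edge sequence with B -> + and R -> -.
Sign sequence: -+-+
Trace the sign expansion in the surreal number tree, starting from 0:
Edge 1: R (sign -) -> bounds (-inf, 0), value = -1
Edge 2: B (sign +) -> bounds (-1, 0), value = -1/2
Edge 3: R (sign -) -> bounds (-1, -1/2), value = -3/4
Edge 4: B (sign +) -> bounds (-3/4, -1/2), value = -5/8
Game value = -5/8

-5/8


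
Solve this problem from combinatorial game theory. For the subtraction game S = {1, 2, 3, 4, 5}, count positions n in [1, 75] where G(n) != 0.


Subtraction set S = {1, 2, 3, 4, 5}, so G(n) = n mod 6.
G(n) = 0 when n is a multiple of 6.
Multiples of 6 in [1, 75]: 12
N-positions (nonzero Grundy) = 75 - 12 = 63

63


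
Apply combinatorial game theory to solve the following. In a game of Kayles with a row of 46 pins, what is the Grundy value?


Kayles: a move removes 1 or 2 adjacent pins from a contiguous row.
Removing pins from a row of k leaves two independent rows (a, b) with a + b = k - 1 (one pin) or a + b = k - 2 (two pins); an end removal gives a = 0.
By Sprague-Grundy, G(k) = mex{ G(a) XOR G(b) } over all these splits. G(0) = 0.
G(1): splits (0,0):0^0=0 -> mex({0}) = 1
G(2): splits (0,1):0^1=1 (0,0):0^0=0 -> mex({0, 1}) = 2
G(3): splits (0,2):0^2=2 (1,1):1^1=0 (0,1):0^1=1 -> mex({0, 1, 2}) = 3
G(4): splits (0,3):0^3=3 (1,2):1^2=3 (0,2):0^2=2 (1,1):1^1=0 -> mex({0, 2, 3}) = 1
G(5): splits (0,4):0^1=1 (1,3):1^3=2 (2,2):2^2=0 (0,3):0^3=3 (1,2):1^2=3 -> mex({0, 1, 2, 3}) = 4
G(6) = mex({0, 1, 2, 4}) = 3
G(7) = mex({0, 1, 3, 4, 5}) = 2
G(8) = mex({0, 2, 3, 5, 6}) = 1
G(9) = mex({0, 1, 2, 3, 6, 7}) = 4
G(10) = mex({0, 1, 3, 4, 5, 7}) = 2
G(11) = mex({0, 1, 2, 3, 4, 5}) = 6
G(12) = mex({0, 1, 2, 3, 5, 6, 7}) = 4
G(13) = mex({0, 2, 3, 4, 6, 7}) = 1
G(14) = mex({0, 1, 4, 5, 6, 7}) = 2
G(15) = mex({0, 1, 2, 3, 4, 5, 6}) = 7
G(16) = mex({0, 2, 3, 5, 6, 7}) = 1
G(17) = mex({0, 1, 2, 3, 5, 6, 7}) = 4
G(18) = mex({0, 1, 2, 4, 5, 6}) = 3
G(19) = mex({0, 1, 3, 4, 5, 7}) = 2
G(20) = mex({0, 2, 3, 4, 5, 6, 7}) = 1
G(21) = mex({0, 1, 2, 3, 5, 6, 7}) = 4
G(22) = mex({0, 1, 2, 3, 4, 5, 7}) = 6
G(23) = mex({0, 1, 2, 3, 4, 5, 6}) = 7
G(24) = mex({0, 1, 2, 3, 5, 6, 7}) = 4
G(25) = mex({0, 2, 3, 4, 6, 7}) = 1
G(26) = mex({0, 1, 3, 4, 5, 6, 7}) = 2
G(27) = mex({0, 1, 2, 3, 4, 5, 6, 7}) = 8
G(28) = mex({0, 1, 2, 3, 4, 6, 7, 8}) = 5
G(29) = mex({0, 1, 2, 3, 5, 6, 7, 8, 9}) = 4
G(30) = mex({0, 1, 2, 3, 4, 5, 6, 9, 10}) = 7
G(31) = mex({0, 1, 3, 4, 5, 7, 10, 11}) = 2
G(32) = mex({0, 2, 3, 4, 5, 6, 7, 9, 11}) = 1
G(33) = mex({0, 1, 2, 3, 4, 5, 6, 7, 9, 12}) = 8
G(34) = mex({0, 1, 2, 3, 4, 5, 7, 8, 11, 12}) = 6
G(35) = mex({0, 1, 2, 3, 4, 5, 6, 8, 9, 10, 11}) = 7
G(36) = mex({0, 1, 2, 3, 5, 6, 7, 9, 10}) = 4
G(37) = mex({0, 2, 3, 4, 6, 7, 9, 10, 11, 12}) = 1
G(38) = mex({0, 1, 3, 4, 5, 6, 7, 9, 10, 11, 12}) = 2
G(39) = mex({0, 1, 2, 4, 5, 6, 7, 9, 10, 12, 14}) = 3
G(40) = mex({0, 2, 3, 4, 6, 7, 11, 12, 14}) = 1
G(41) = mex({0, 1, 2, 3, 5, 6, 7, 9, 10, 11, 12}) = 4
G(42) = mex({0, 1, 2, 3, 4, 5, 6, 9, 10}) = 7
G(43) = mex({0, 1, 3, 4, 5, 7, 9, 10, 12, 15}) = 2
G(44) = mex({0, 2, 3, 4, 5, 6, 7, 9, 10, 12, 15}) = 1
G(45) = mex({0, 1, 2, 3, 4, 5, 6, 7, 9, 10, 12, 14}) = 8
G(46) = mex({0, 1, 3, 4, 5, 7, 8, 11, 12, 14}) = 2
Therefore G(46) = 2.

2


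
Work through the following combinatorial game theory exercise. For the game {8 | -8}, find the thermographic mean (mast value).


Game = {8 | -8}, a switch {a | b} with numbers a > b.
Its thermograph has left wall a - t and right wall b + t, which meet at t = (a - b)/2, where both equal (a + b)/2. So the mast (mean value) is at (a + b)/2.
Mean = (8 + (-8))/2 = 0/2 = 0

0


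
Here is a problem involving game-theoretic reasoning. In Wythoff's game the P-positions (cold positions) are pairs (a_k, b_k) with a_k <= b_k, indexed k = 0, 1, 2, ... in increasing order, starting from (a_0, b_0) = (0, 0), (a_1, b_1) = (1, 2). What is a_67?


By Wythoff's theorem, a_k = floor(k * phi) and b_k = floor(k * phi^2) = a_k + k, where phi = (1 + sqrt(5))/2 is the golden ratio.
phi = (1 + sqrt(5))/2 = 1.618034
k = 67
k * phi = 67 * 1.618034 = 108.408277
a_67 = floor(k * phi) = 108

108


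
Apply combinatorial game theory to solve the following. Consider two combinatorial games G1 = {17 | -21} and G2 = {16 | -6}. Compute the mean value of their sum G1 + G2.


G1 = {17 | -21}, G2 = {16 | -6}
Each is a switch {a | b} with numbers a > b; its mean value is (a + b)/2, and mean value is additive over game sums: m(G1 + G2) = m(G1) + m(G2).
Mean of G1 = (17 + (-21))/2 = -4/2 = -2
Mean of G2 = (16 + (-6))/2 = 10/2 = 5
Mean of G1 + G2 = -2 + 5 = 3

3


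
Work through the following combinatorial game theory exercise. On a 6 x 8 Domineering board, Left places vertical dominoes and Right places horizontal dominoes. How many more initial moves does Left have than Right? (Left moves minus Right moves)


Board is 6 x 8 (rows x cols).
Left (vertical) placements: (rows-1) * cols = 5 * 8 = 40
Right (horizontal) placements: rows * (cols-1) = 6 * 7 = 42
Advantage = Left - Right = 40 - 42 = -2

-2


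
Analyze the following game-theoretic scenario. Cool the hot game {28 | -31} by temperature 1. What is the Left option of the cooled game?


Original game: {28 | -31} (a switch {a | b} with a > b).
Cooling by t (for t below the temperature (a - b)/2 = 59/2) taxes each move by t: {a | b} cooled by t is {a - t | b + t}.
Cooling amount: t = 1
Cooled Left option: 28 - 1 = 27
Cooled Right option: -31 + 1 = -30
Cooled game: {27 | -30}
Left option = 27

27


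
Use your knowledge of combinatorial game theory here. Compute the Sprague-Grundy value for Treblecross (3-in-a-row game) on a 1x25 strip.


Treblecross: place X on empty cells; 3-in-a-row wins.
Playing within two cells of an existing X lets the opponent win at once, so sensible play treats the cells i-2..i+2 around each X as dead. The player left with no safe cell loses, so this is a normal-play take-away game on strips of safe cells.
Placing X at cell i (0-indexed) of a strip of k safe cells leaves independent strips of sizes max(0, i-2) and max(0, k-i-3). Hence G(k) = mex{ G(max(0,i-2)) XOR G(max(0,k-i-3)) : 0 <= i < k }, with G(0) = 0.
G(1): splits (0,0):0^0=0 -> mex({0}) = 1
G(2): splits (0,0):0^0=0 -> mex({0}) = 1
G(3): splits (0,0):0^0=0 -> mex({0}) = 1
G(4): splits (0,1):0^1=1 (0,0):0^0=0 -> mex({0, 1}) = 2
G(5): splits (0,2):0^1=1 (0,1):0^1=1 (0,0):0^0=0 -> mex({0, 1}) = 2
G(6) = mex({1}) = 0
G(7) = mex({0, 1, 2}) = 3
G(8) = mex({0, 1, 2}) = 3
G(9) = mex({0, 2}) = 1
G(10) = mex({0, 2, 3}) = 1
G(11) = mex({0, 3}) = 1
G(12) = mex({1, 3}) = 0
G(13) = mex({0, 1, 2, 3}) = 4
G(14) = mex({0, 1, 2}) = 3
G(15) = mex({0, 1, 2}) = 3
G(16) = mex({0, 1, 2, 4}) = 3
G(17) = mex({0, 1, 3, 4}) = 2
G(18) = mex({0, 1, 3, 4}) = 2
G(19) = mex({0, 1, 3, 5}) = 2
G(20) = mex({0, 1, 2, 3, 5}) = 4
G(21) = mex({0, 1, 2, 3, 5}) = 4
G(22) = mex({1, 2, 6}) = 0
G(23) = mex({0, 1, 2, 3, 4, 6}) = 5
G(24) = mex({0, 1, 2, 3, 4}) = 5
G(25) = mex({0, 1, 3, 4, 7}) = 2
Therefore G(25) = 2.

2


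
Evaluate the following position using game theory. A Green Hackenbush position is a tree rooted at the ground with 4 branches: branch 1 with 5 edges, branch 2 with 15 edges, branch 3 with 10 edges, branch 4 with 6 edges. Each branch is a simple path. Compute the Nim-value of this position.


The tree has 4 branches from the ground vertex.
In Green Hackenbush, the Nim-value of a simple path of length k is k.
Branch 1: length 5, Nim-value = 5
Branch 2: length 15, Nim-value = 15
Branch 3: length 10, Nim-value = 10
Branch 4: length 6, Nim-value = 6
Total Nim-value = XOR of all branch values:
0 XOR 5 = 5
5 XOR 15 = 10
10 XOR 10 = 0
0 XOR 6 = 6
Nim-value of the tree = 6

6


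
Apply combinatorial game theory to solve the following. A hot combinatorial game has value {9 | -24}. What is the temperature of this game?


The game is {9 | -24}, a switch {a | b} with numbers a > b.
Cooling {a | b} by t gives {a - t | b + t}, which stops being hot when a - t = b + t, i.e. at t = (a - b)/2. So the temperature of a switch is (a - b)/2.
Temperature = (Left option - Right option) / 2
= (9 - (-24)) / 2
= 33 / 2
= 33/2

33/2


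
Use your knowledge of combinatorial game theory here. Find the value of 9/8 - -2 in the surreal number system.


x = 9/8, y = -2
Converting to common denominator: 8
x = 9/8, y = -16/8
x - y = 9/8 - -2 = 25/8

25/8


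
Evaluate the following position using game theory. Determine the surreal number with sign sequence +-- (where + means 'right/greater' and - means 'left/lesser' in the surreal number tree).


Sign expansion: +--
Rule: track bounds (lo, hi), initially (-inf, +inf). On '+', the current value becomes lo and we move to the simplest number in (value, hi): value + 1 if hi = +inf, otherwise the midpoint (value + hi)/2. On '-', the current value becomes hi and we move to value - 1 if lo = -inf, otherwise the midpoint (lo + value)/2.
Start at 0.
Step 1: sign = +, move right. Bounds: (0, +inf). Value = 1
Step 2: sign = -, move left. Bounds: (0, 1). Value = 1/2
Step 3: sign = -, move left. Bounds: (0, 1/2). Value = 1/4
The surreal number with sign expansion +-- is 1/4.

1/4


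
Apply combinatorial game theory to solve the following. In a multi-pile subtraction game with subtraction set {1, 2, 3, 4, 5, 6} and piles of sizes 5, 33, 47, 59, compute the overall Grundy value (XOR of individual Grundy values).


Subtraction set: {1, 2, 3, 4, 5, 6}
For this subtraction set, G(n) = n mod 7 (period = max + 1 = 7).
Pile 1 (size 5): G(5) = 5 mod 7 = 5
Pile 2 (size 33): G(33) = 33 mod 7 = 5
Pile 3 (size 47): G(47) = 47 mod 7 = 5
Pile 4 (size 59): G(59) = 59 mod 7 = 3
Total Grundy value = XOR of all: 5 XOR 5 XOR 5 XOR 3 = 6

6


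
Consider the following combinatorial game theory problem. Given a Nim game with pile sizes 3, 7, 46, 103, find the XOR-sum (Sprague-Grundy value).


We need the XOR (exclusive or) of all pile sizes.
After XOR-ing pile 1 (size 3): 0 XOR 3 = 3
After XOR-ing pile 2 (size 7): 3 XOR 7 = 4
After XOR-ing pile 3 (size 46): 4 XOR 46 = 42
After XOR-ing pile 4 (size 103): 42 XOR 103 = 77
The Nim-value of this position is 77.

77


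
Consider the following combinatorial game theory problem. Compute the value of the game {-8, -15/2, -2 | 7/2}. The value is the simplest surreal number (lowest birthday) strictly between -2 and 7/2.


Left options: {-8, -15/2, -2}, max = -2
Right options: {7/2}, min = 7/2
All options are numbers and max(Left) < min(Right), so by the simplicity theorem the value is the simplest (earliest-born) number strictly between -2 and 7/2.
Integers -1 through 3 all lie strictly between -2 and 7/2.
Among integers, the simplest (lowest birthday = smallest |n|; 0 is born on day 0, +-n on day n) is 0.
No non-integer in the interval can be simpler: if x is a non-integer in the interval, then floor(x) or ceil(x) also lies in the interval (the interval contains an integer), and both are proper prefixes of x's sign expansion, i.e. born earlier. So the game value is 0.
Game value = 0

0


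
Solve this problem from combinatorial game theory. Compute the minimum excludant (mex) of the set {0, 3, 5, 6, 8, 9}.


Set = {0, 3, 5, 6, 8, 9}
0 is in the set.
1 is NOT in the set. This is the mex.
mex = 1

1


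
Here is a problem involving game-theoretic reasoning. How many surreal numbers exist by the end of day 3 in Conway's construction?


Day 0: {|} = 0 is born. Count = 1.
Day n: the number of surreal numbers born by day n is 2^(n+1) - 1.
By day 0: 2^1 - 1 = 1
By day 1: 2^2 - 1 = 3
By day 2: 2^3 - 1 = 7
By day 3: 2^4 - 1 = 15
By day 3: 15 surreal numbers.

15


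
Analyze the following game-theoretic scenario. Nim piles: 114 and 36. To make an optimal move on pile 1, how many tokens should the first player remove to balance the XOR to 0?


Piles: 114 and 36
Current XOR: 114 XOR 36 = 86 (non-zero, so this is an N-position).
To make the XOR zero, we need to find a move that balances the piles.
For pile 1 (size 114): target = 114 XOR 86 = 36
We reduce pile 1 from 114 to 36.
Tokens removed: 114 - 36 = 78
Verification: 36 XOR 36 = 0

78


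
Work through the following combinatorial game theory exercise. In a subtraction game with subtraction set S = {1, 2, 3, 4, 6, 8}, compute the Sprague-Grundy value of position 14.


The subtraction set is S = {1, 2, 3, 4, 6, 8}.
G(k) = mex{ G(k - s) : s in S, s <= k }. We compute iteratively: G(0) = 0.
G(1) = mex({0}) = 1
G(2) = mex({0, 1}) = 2
G(3) = mex({0, 1, 2}) = 3
G(4) = mex({0, 1, 2, 3}) = 4
G(5) = mex({1, 2, 3, 4}) = 0
G(6) = mex({0, 2, 3, 4}) = 1
G(7) = mex({0, 1, 3, 4}) = 2
G(8) = mex({0, 1, 2, 4}) = 3
G(9) = mex({0, 1, 2, 3}) = 4
G(10) = mex({1, 2, 3, 4}) = 0
G(11) = mex({0, 2, 3, 4}) = 1
G(12) = mex({0, 1, 3, 4}) = 2
Observe that G(5)..G(12) = 0, 1, 2, 3, 4, 0, 1, 2 repeats G(0)..G(7) = 0, 1, 2, 3, 4, 0, 1, 2.
For k >= max(S) = 8, G(k) is determined by the previous 8 values G(k-8)..G(k-1); a window of 8 consecutive values has recurred shifted by 5, so by induction G(k + 5) = G(k) for all k >= 0: the sequence is periodic from the start with period 5.
One period: G(0..4) = 0, 1, 2, 3, 4.
14 mod 5 = 4, so G(14) = G(4) = 4.

4


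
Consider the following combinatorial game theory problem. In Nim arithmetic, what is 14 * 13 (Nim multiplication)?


Nim multiplication is bilinear over XOR: (u XOR v) * w = (u*w) XOR (v*w).
So we split each operand into its bit components and XOR the pairwise Nim products.
14 = 2 + 4 + 8 (as XOR of powers of 2).
13 = 1 + 4 + 8 (as XOR of powers of 2).
Using the standard Nim-product table on single bits:
  2*2 = 3,   2*4 = 8,   2*8 = 12,
  4*4 = 6,   4*8 = 11,  8*8 = 13,
and  1*x = x (identity), k*l = l*k (commutative).
Pairwise Nim products:
  2 * 1 = 2
  2 * 4 = 8
  2 * 8 = 12
  4 * 1 = 4
  4 * 4 = 6
  4 * 8 = 11
  8 * 1 = 8
  8 * 4 = 11
  8 * 8 = 13
XOR them: 2 XOR 8 XOR 12 XOR 4 XOR 6 XOR 11 XOR 8 XOR 11 XOR 13 = 1.
Result: 14 * 13 = 1 (in Nim).

1


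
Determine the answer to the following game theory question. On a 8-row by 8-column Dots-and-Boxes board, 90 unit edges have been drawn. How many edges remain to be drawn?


Grid: 8 x 8 boxes, i.e. 9 rows and 9 columns of dots.
Horizontal edges: (rows + 1) * cols = 9 * 8 = 72
Vertical edges: rows * (cols + 1) = 8 * 9 = 72
Total edges: 72 + 72 = 144
Edges drawn: 90
Remaining: 144 - 90 = 54

54


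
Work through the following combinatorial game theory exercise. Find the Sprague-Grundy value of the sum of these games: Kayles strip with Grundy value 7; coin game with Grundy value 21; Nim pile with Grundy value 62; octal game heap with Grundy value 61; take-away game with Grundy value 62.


By the Sprague-Grundy theorem, the Grundy value of a sum of games is the XOR of individual Grundy values.
Kayles strip: Grundy value = 7. Running XOR: 0 XOR 7 = 7
coin game: Grundy value = 21. Running XOR: 7 XOR 21 = 18
Nim pile: Grundy value = 62. Running XOR: 18 XOR 62 = 44
octal game heap: Grundy value = 61. Running XOR: 44 XOR 61 = 17
take-away game: Grundy value = 62. Running XOR: 17 XOR 62 = 47
The combined Grundy value is 47.

47


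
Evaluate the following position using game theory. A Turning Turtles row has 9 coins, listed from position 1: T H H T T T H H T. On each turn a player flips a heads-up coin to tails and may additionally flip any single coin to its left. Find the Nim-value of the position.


Coins: T H H T T T H H T
Key fact: a single head at position k behaves exactly like a Nim heap of size k (turning it to T and optionally flipping a coin at j < k corresponds to moving the heap from k to j, or to 0), and heads combine as a disjunctive sum (two heads at the same place would cancel, matching j XOR j = 0). So the Nim-value is the XOR of the 1-indexed positions of the heads.
Face-up positions (1-indexed): [2, 3, 7, 8]
XOR 0 with 2: 0 XOR 2 = 2
XOR 2 with 3: 2 XOR 3 = 1
XOR 1 with 7: 1 XOR 7 = 6
XOR 6 with 8: 6 XOR 8 = 14
Nim-value = 14

14


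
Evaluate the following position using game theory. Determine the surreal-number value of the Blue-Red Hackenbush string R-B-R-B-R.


Edges (from ground): R-B-R-B-R
By Berlekamp's sign-expansion rule, a Blue-Red Hackenbush stalk has the value of the surreal number whose sign sequence is the edge sequence with B -> + and R -> -.
Sign sequence: -+-+-
Trace the sign expansion in the surreal number tree, starting from 0:
Edge 1: R (sign -) -> bounds (-inf, 0), value = -1
Edge 2: B (sign +) -> bounds (-1, 0), value = -1/2
Edge 3: R (sign -) -> bounds (-1, -1/2), value = -3/4
Edge 4: B (sign +) -> bounds (-3/4, -1/2), value = -5/8
Edge 5: R (sign -) -> bounds (-3/4, -5/8), value = -11/16
Game value = -11/16

-11/16


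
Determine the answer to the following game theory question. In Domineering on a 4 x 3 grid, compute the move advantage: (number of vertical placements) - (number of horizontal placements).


Board is 4 x 3 (rows x cols).
Left (vertical) placements: (rows-1) * cols = 3 * 3 = 9
Right (horizontal) placements: rows * (cols-1) = 4 * 2 = 8
Advantage = Left - Right = 9 - 8 = 1

1


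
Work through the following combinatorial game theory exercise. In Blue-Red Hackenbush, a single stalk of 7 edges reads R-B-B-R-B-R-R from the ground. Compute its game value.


Edges (from ground): R-B-B-R-B-R-R
By Berlekamp's sign-expansion rule, a Blue-Red Hackenbush stalk has the value of the surreal number whose sign sequence is the edge sequence with B -> + and R -> -.
Sign sequence: -++-+--
Trace the sign expansion in the surreal number tree, starting from 0:
Edge 1: R (sign -) -> bounds (-inf, 0), value = -1
Edge 2: B (sign +) -> bounds (-1, 0), value = -1/2
Edge 3: B (sign +) -> bounds (-1/2, 0), value = -1/4
Edge 4: R (sign -) -> bounds (-1/2, -1/4), value = -3/8
Edge 5: B (sign +) -> bounds (-3/8, -1/4), value = -5/16
Edge 6: R (sign -) -> bounds (-3/8, -5/16), value = -11/32
Edge 7: R (sign -) -> bounds (-3/8, -11/32), value = -23/64
Game value = -23/64

-23/64


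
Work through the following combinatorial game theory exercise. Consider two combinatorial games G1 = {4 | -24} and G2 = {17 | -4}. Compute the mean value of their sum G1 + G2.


G1 = {4 | -24}, G2 = {17 | -4}
Each is a switch {a | b} with numbers a > b; its mean value is (a + b)/2, and mean value is additive over game sums: m(G1 + G2) = m(G1) + m(G2).
Mean of G1 = (4 + (-24))/2 = -20/2 = -10
Mean of G2 = (17 + (-4))/2 = 13/2 = 13/2
Mean of G1 + G2 = -10 + 13/2 = -7/2

-7/2


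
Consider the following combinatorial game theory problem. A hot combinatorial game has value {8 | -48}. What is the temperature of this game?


The game is {8 | -48}, a switch {a | b} with numbers a > b.
Cooling {a | b} by t gives {a - t | b + t}, which stops being hot when a - t = b + t, i.e. at t = (a - b)/2. So the temperature of a switch is (a - b)/2.
Temperature = (Left option - Right option) / 2
= (8 - (-48)) / 2
= 56 / 2
= 28

28


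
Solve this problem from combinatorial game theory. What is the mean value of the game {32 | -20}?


Game = {32 | -20}, a switch {a | b} with numbers a > b.
Its thermograph has left wall a - t and right wall b + t, which meet at t = (a - b)/2, where both equal (a + b)/2. So the mast (mean value) is at (a + b)/2.
Mean = (32 + (-20))/2 = 12/2 = 6

6


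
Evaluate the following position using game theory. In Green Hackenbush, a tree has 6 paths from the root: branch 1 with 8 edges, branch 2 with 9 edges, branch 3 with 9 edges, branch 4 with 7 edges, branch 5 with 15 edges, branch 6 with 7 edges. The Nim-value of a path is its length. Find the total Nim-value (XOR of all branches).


The tree has 6 branches from the ground vertex.
In Green Hackenbush, the Nim-value of a simple path of length k is k.
Branch 1: length 8, Nim-value = 8
Branch 2: length 9, Nim-value = 9
Branch 3: length 9, Nim-value = 9
Branch 4: length 7, Nim-value = 7
Branch 5: length 15, Nim-value = 15
Branch 6: length 7, Nim-value = 7
Total Nim-value = XOR of all branch values:
0 XOR 8 = 8
8 XOR 9 = 1
1 XOR 9 = 8
8 XOR 7 = 15
15 XOR 15 = 0
0 XOR 7 = 7
Nim-value of the tree = 7

7


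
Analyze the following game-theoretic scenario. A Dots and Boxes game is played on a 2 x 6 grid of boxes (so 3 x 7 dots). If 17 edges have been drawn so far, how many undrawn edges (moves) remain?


Grid: 2 x 6 boxes, i.e. 3 rows and 7 columns of dots.
Horizontal edges: (rows + 1) * cols = 3 * 6 = 18
Vertical edges: rows * (cols + 1) = 2 * 7 = 14
Total edges: 18 + 14 = 32
Edges drawn: 17
Remaining: 32 - 17 = 15

15
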